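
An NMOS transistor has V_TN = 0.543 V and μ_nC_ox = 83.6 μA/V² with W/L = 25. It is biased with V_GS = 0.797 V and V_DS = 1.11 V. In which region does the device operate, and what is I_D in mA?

k_n = μ_nC_ox · (W/L) = 2.09 mA/V².
V_ov = V_GS − V_TN = 0.797 − 0.543 = 0.254 V.
Since V_DS = 1.11 V ≥ V_ov = 0.254 V, the device is in saturation.
I_D = ½ k_n V_ov² = 0.5 × 2.09 × 0.254² = 0.0674 mA.

Saturation; I_D = 0.0674 mA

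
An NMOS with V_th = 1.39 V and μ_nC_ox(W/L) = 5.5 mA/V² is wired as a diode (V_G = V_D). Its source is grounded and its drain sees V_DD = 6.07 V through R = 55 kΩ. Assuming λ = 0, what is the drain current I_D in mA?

I_D = 0.0820 mA

With gate tied to drain, V_GS = V_DS ≥ V_GS − V_th, so the device is in saturation.
KCL at the drain: ½ k_n (V_GS − V_th)² = (V_DD − V_GS)/R.
Let x = V_GS − 1.39. Then 151 x² + x − 4.68 = 0, giving x = 0.173 V (positive root), so V_GS = 1.56 V.
I_D = (V_DD − V_GS)/R = (6.07 − 1.56) / 55 = 0.082 mA.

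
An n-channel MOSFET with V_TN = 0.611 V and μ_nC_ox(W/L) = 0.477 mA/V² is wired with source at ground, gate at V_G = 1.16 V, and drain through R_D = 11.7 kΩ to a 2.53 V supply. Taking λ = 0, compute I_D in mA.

V_GS = V_G = 1.16 V, so V_ov = 1.16 − 0.611 = 0.549 V.
Assume saturation: I_D = ½ k_n V_ov² = 0.5 × 0.477 × 0.549² = 0.0719 mA, giving V_DS = V_DD − I_D R_D = 2.53 − 0.0719 × 11.7 = 1.69 V.
V_DS = 1.69 V ≥ V_ov = 0.549 V, confirming saturation.

I_D = 0.0719 mA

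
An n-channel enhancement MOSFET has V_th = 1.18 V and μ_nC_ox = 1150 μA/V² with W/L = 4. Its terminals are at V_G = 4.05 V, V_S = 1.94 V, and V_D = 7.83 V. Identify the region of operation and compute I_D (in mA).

V_GS = V_G − V_S = 4.05 − 1.94 = 2.11 V; V_DS = V_D − V_S = 7.83 − 1.94 = 5.89 V.
k_n = μ_nC_ox · (W/L) = 4.6 mA/V².
V_ov = V_GS − V_th = 2.11 − 1.18 = 0.93 V.
Since V_DS = 5.89 V ≥ V_ov = 0.93 V, the device is in saturation.
I_D = ½ k_n V_ov² = 0.5 × 4.6 × 0.93² = 1.99 mA.

Saturation; I_D = 1.99 mA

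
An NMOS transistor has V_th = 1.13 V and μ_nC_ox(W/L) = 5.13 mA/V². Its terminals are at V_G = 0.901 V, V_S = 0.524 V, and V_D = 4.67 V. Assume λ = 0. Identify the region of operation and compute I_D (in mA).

V_GS = V_G − V_S = 0.901 − 0.524 = 0.377 V; V_DS = V_D − V_S = 4.67 − 0.524 = 4.15 V.
V_GS = 0.377 V < V_th = 1.13 V, so the transistor is in cutoff.

Cutoff; I_D = 0 mA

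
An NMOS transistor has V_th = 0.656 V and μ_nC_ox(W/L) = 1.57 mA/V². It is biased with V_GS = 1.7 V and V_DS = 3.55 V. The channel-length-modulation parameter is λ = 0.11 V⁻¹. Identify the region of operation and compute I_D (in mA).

V_ov = V_GS − V_th = 1.7 − 0.656 = 1.04 V.
Since V_DS = 3.55 V ≥ V_ov = 1.04 V, the device is in saturation.
I_D = ½ k_n V_ov² (1 + λ V_DS) = 0.5 × 1.57 × 1.04² × (1 + 0.11 × 3.55) = 1.19 mA.

Saturation; I_D = 1.19 mA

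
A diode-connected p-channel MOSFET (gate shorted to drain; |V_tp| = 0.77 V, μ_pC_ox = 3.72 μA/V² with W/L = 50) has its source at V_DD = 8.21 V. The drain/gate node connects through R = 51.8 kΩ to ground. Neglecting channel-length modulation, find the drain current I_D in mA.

I_D = 0.122 mA

With gate tied to drain, V_SG = V_SD ≥ V_SG − |V_tp|, so the device is in saturation.
k_p = μ_pC_ox · (W/L) = 0.186 mA/V².
KCL at the drain: ½ k_p (V_SG − |V_tp|)² = (V_DD − V_SG)/R.
Let x = V_SG − 0.77. Then 4.82 x² + x − 7.44 = 0, giving x = 1.14 V (positive root), so V_SG = 1.91 V.
I_D = (V_DD − V_SG)/R = (8.21 − 1.91) / 51.8 = 0.122 mA.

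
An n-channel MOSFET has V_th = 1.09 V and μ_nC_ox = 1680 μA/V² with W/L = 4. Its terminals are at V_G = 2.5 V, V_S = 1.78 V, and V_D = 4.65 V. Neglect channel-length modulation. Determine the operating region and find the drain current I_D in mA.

Cutoff; I_D = 0 mA

V_GS = V_G − V_S = 2.5 − 1.78 = 0.72 V; V_DS = V_D − V_S = 4.65 − 1.78 = 2.87 V.
V_GS = 0.72 V < V_th = 1.09 V, so the transistor is in cutoff.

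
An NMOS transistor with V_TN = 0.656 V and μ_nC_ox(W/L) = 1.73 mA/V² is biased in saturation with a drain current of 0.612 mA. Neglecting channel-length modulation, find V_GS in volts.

In saturation I_D = ½ k_n (V_GS − V_TN)², so V_GS − V_TN = √(2 I_D / k_n) = √(2 × 0.612 / 1.73) = 0.841 V.
V_GS = 0.656 + 0.841 = 1.5 V.

V_GS = 1.50 V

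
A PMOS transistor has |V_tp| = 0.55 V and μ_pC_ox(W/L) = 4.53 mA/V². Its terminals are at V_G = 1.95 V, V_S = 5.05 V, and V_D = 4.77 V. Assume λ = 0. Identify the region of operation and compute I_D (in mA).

Triode; I_D = 3.06 mA

V_SG = V_S − V_G = 5.05 − 1.95 = 3.1 V; V_SD = V_S − V_D = 5.05 − 4.77 = 0.28 V.
V_ov = V_SG − |V_tp| = 3.1 − 0.55 = 2.55 V.
Since V_SD = 0.28 V < V_ov = 2.55 V, the device is in the triode region.
I_D = k_p [V_ov · V_SD − ½ V_SD²] = 4.53 × [2.55 × 0.28 − 0.5 × 0.28²] = 3.06 mA.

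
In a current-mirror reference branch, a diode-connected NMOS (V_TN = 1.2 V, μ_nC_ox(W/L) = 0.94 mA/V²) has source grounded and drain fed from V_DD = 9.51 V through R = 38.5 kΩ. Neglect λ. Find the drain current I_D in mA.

I_D = 0.199 mA

With gate tied to drain, V_GS = V_DS ≥ V_GS − V_TN, so the device is in saturation.
KCL at the drain: ½ k_n (V_GS − V_TN)² = (V_DD − V_GS)/R.
Let x = V_GS − 1.2. Then 18.1 x² + x − 8.31 = 0, giving x = 0.651 V (positive root), so V_GS = 1.85 V.
I_D = (V_DD − V_GS)/R = (9.51 − 1.85) / 38.5 = 0.199 mA.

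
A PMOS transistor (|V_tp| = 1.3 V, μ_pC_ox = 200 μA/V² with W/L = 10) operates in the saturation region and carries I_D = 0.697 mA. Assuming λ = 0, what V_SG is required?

k_p = μ_pC_ox · (W/L) = 2 mA/V².
In saturation I_D = ½ k_p (V_SG − |V_tp|)², so V_SG − |V_tp| = √(2 I_D / k_p) = √(2 × 0.697 / 2) = 0.835 V.
V_SG = 1.3 + 0.835 = 2.13 V.

V_SG = 2.13 V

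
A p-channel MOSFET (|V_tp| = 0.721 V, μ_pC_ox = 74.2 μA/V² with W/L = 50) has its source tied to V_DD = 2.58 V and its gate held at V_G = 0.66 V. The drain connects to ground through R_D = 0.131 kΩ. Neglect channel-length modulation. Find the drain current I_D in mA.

I_D = 2.67 mA

V_SG = V_DD − V_G = 2.58 − 0.66 = 1.92 V, so V_ov = 1.92 − 0.721 = 1.2 V.
k_p = μ_pC_ox · (W/L) = 3.71 mA/V².
Assume saturation: I_D = ½ k_p V_ov² = 0.5 × 3.71 × 1.2² = 2.67 mA, giving V_SD = V_DD − I_D R_D = 2.58 − 2.67 × 0.131 = 2.23 V.
V_SD = 2.23 V ≥ V_ov = 1.2 V, confirming saturation.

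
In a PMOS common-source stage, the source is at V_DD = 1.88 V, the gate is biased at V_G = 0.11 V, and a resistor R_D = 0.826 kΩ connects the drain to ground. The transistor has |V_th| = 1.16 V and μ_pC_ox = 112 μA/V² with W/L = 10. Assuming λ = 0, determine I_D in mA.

I_D = 0.208 mA

V_SG = V_DD − V_G = 1.88 − 0.11 = 1.77 V, so V_ov = 1.77 − 1.16 = 0.61 V.
k_p = μ_pC_ox · (W/L) = 1.12 mA/V².
Assume saturation: I_D = ½ k_p V_ov² = 0.5 × 1.12 × 0.61² = 0.208 mA, giving V_SD = V_DD − I_D R_D = 1.88 − 0.208 × 0.826 = 1.71 V.
V_SD = 1.71 V ≥ V_ov = 0.61 V, confirming saturation.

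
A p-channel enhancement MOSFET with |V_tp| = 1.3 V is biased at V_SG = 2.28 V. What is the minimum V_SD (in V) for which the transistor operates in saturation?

The boundary between triode and saturation is V_SD = V_SG − |V_tp| = V_ov.
V_ov = 2.28 − 1.3 = 0.98 V.

V_SD,sat = 0.980 V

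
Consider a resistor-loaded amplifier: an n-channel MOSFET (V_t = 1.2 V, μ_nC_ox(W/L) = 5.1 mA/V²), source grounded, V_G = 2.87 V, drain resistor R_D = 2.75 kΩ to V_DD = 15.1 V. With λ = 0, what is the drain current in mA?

V_GS = V_G = 2.87 V, so V_ov = 2.87 − 1.2 = 1.67 V.
Assume saturation: I_D = ½ k_n V_ov² = 0.5 × 5.1 × 1.67² = 7.11 mA, giving V_DS = V_DD − I_D R_D = 15.1 − 7.11 × 2.75 = -4.46 V.
But -4.46 V < V_ov = 1.67 V, so the device is actually in triode.
In triode I_D = k_n[V_ov V_DS − ½ V_DS²] and I_D = (V_DD − V_DS)/R_D. Equating: 7.01 V_DS² − 24.42 V_DS + 15.1 = 0, giving V_DS = 0.804 V (the root below V_ov).
I_D = (15.1 − 0.804) / 2.75 = 5.2 mA.

I_D = 5.20 mA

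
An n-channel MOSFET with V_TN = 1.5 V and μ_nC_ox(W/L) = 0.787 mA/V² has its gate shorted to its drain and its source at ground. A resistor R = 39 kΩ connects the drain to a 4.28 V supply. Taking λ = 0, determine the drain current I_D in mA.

I_D = 0.0612 mA

With gate tied to drain, V_GS = V_DS ≥ V_GS − V_TN, so the device is in saturation.
KCL at the drain: ½ k_n (V_GS − V_TN)² = (V_DD − V_GS)/R.
Let x = V_GS − 1.5. Then 15.3 x² + x − 2.78 = 0, giving x = 0.394 V (positive root), so V_GS = 1.89 V.
I_D = (V_DD − V_GS)/R = (4.28 − 1.89) / 39 = 0.0612 mA.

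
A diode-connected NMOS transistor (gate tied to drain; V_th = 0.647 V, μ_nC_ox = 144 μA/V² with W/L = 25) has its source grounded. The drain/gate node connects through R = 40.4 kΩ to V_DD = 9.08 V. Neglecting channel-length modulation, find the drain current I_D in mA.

I_D = 0.200 mA

With gate tied to drain, V_GS = V_DS ≥ V_GS − V_th, so the device is in saturation.
k_n = μ_nC_ox · (W/L) = 3.6 mA/V².
KCL at the drain: ½ k_n (V_GS − V_th)² = (V_DD − V_GS)/R.
Let x = V_GS − 0.647. Then 72.7 x² + x − 8.433 = 0, giving x = 0.334 V (positive root), so V_GS = 0.981 V.
I_D = (V_DD − V_GS)/R = (9.08 − 0.981) / 40.4 = 0.2 mA.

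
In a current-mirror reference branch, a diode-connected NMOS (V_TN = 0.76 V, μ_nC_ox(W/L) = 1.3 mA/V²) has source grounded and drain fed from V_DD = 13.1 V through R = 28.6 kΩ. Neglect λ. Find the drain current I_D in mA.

I_D = 0.404 mA

With gate tied to drain, V_GS = V_DS ≥ V_GS − V_TN, so the device is in saturation.
KCL at the drain: ½ k_n (V_GS − V_TN)² = (V_DD − V_GS)/R.
Let x = V_GS − 0.76. Then 18.6 x² + x − 12.34 = 0, giving x = 0.788 V (positive root), so V_GS = 1.55 V.
I_D = (V_DD − V_GS)/R = (13.1 − 1.55) / 28.6 = 0.404 mA.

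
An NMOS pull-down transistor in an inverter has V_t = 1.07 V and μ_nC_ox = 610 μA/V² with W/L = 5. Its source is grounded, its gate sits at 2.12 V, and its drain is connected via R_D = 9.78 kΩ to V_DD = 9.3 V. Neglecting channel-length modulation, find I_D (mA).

V_GS = V_G = 2.12 V, so V_ov = 2.12 − 1.07 = 1.05 V.
k_n = μ_nC_ox · (W/L) = 3.05 mA/V².
Assume saturation: I_D = ½ k_n V_ov² = 0.5 × 3.05 × 1.05² = 1.68 mA, giving V_DS = V_DD − I_D R_D = 9.3 − 1.68 × 9.78 = -7.14 V.
But -7.14 V < V_ov = 1.05 V, so the device is actually in triode.
In triode I_D = k_n[V_ov V_DS − ½ V_DS²] and I_D = (V_DD − V_DS)/R_D. Equating: 14.9 V_DS² − 32.32 V_DS + 9.3 = 0, giving V_DS = 0.342 V (the root below V_ov).
I_D = (9.3 − 0.342) / 9.78 = 0.916 mA.

I_D = 0.916 mA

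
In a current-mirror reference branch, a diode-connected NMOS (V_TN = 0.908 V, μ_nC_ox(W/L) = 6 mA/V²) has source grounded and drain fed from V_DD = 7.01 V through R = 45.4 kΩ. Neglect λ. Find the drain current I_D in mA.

I_D = 0.130 mA

With gate tied to drain, V_GS = V_DS ≥ V_GS − V_TN, so the device is in saturation.
KCL at the drain: ½ k_n (V_GS − V_TN)² = (V_DD − V_GS)/R.
Let x = V_GS − 0.908. Then 136 x² + x − 6.102 = 0, giving x = 0.208 V (positive root), so V_GS = 1.12 V.
I_D = (V_DD − V_GS)/R = (7.01 − 1.12) / 45.4 = 0.13 mA.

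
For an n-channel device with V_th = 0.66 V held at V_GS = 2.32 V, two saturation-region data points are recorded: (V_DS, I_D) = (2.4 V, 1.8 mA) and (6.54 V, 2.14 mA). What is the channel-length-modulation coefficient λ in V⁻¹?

λ = 0.0512 V⁻¹

With V_GS fixed, I_D ∝ (1 + λ V_DS) in saturation, so I_D2/I_D1 = (1 + λ V_DS2)/(1 + λ V_DS1).
2.14/1.8 = 1.189 = (1 + 6.54 λ)/(1 + 2.4 λ).
Solving: λ (I_D1 V_DS2 − I_D2 V_DS1) = I_D2 − I_D1, so λ = (2.14 − 1.8) / (1.8 × 6.54 − 2.14 × 2.4) = 0.34 / 6.64 = 0.0512 V⁻¹.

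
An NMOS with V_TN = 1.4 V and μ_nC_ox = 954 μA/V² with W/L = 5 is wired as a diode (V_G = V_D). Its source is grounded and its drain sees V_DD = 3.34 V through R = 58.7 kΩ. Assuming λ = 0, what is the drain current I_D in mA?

I_D = 0.0311 mA

With gate tied to drain, V_GS = V_DS ≥ V_GS − V_TN, so the device is in saturation.
k_n = μ_nC_ox · (W/L) = 4.77 mA/V².
KCL at the drain: ½ k_n (V_GS − V_TN)² = (V_DD − V_GS)/R.
Let x = V_GS − 1.4. Then 140 x² + x − 1.94 = 0, giving x = 0.114 V (positive root), so V_GS = 1.51 V.
I_D = (V_DD − V_GS)/R = (3.34 − 1.51) / 58.7 = 0.0311 mA.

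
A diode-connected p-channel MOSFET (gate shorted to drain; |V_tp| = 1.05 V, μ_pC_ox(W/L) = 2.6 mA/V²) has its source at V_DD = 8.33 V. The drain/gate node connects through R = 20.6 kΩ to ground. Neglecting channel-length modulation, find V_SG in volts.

V_SG = 1.55 V

With gate tied to drain, V_SG = V_SD ≥ V_SG − |V_tp|, so the device is in saturation.
KCL at the drain: ½ k_p (V_SG − |V_tp|)² = (V_DD − V_SG)/R.
Let x = V_SG − 1.05. Then 26.8 x² + x − 7.28 = 0, giving x = 0.503 V (positive root), so V_SG = 1.55 V.
I_D = (V_DD − V_SG)/R = (8.33 − 1.55) / 20.6 = 0.329 mA.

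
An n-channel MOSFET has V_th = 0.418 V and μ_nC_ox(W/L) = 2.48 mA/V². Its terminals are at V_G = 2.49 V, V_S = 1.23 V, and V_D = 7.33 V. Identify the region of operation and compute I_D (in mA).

V_GS = V_G − V_S = 2.49 − 1.23 = 1.26 V; V_DS = V_D − V_S = 7.33 − 1.23 = 6.1 V.
V_ov = V_GS − V_th = 1.26 − 0.418 = 0.842 V.
Since V_DS = 6.1 V ≥ V_ov = 0.842 V, the device is in saturation.
I_D = ½ k_n V_ov² = 0.5 × 2.48 × 0.842² = 0.879 mA.

Saturation; I_D = 0.879 mA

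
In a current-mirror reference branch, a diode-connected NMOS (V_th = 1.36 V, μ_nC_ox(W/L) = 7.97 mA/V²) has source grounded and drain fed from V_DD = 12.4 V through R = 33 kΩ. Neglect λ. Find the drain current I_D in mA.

With gate tied to drain, V_GS = V_DS ≥ V_GS − V_th, so the device is in saturation.
KCL at the drain: ½ k_n (V_GS − V_th)² = (V_DD − V_GS)/R.
Let x = V_GS − 1.36. Then 132 x² + x − 11.04 = 0, giving x = 0.286 V (positive root), so V_GS = 1.65 V.
I_D = (V_DD − V_GS)/R = (12.4 − 1.65) / 33 = 0.326 mA.

I_D = 0.326 mA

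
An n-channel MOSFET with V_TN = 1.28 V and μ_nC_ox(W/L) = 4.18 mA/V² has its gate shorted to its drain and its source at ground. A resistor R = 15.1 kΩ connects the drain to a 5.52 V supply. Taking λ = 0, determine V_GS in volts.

V_GS = 1.63 V

With gate tied to drain, V_GS = V_DS ≥ V_GS − V_TN, so the device is in saturation.
KCL at the drain: ½ k_n (V_GS − V_TN)² = (V_DD − V_GS)/R.
Let x = V_GS − 1.28. Then 31.6 x² + x − 4.24 = 0, giving x = 0.351 V (positive root), so V_GS = 1.63 V.
I_D = (V_DD − V_GS)/R = (5.52 − 1.63) / 15.1 = 0.258 mA.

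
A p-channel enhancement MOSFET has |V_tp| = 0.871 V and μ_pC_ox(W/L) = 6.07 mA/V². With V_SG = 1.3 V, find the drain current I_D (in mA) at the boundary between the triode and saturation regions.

I_D = 0.559 mA

At the boundary V_SD = V_ov = V_SG − |V_tp| = 1.3 − 0.871 = 0.429 V.
I_D = ½ k_p V_ov² = 0.5 × 6.07 × 0.429² = 0.559 mA.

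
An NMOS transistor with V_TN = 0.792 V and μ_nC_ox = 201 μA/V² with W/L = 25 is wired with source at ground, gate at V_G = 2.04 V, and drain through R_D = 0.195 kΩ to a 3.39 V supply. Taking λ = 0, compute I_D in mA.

V_GS = V_G = 2.04 V, so V_ov = 2.04 − 0.792 = 1.25 V.
k_n = μ_nC_ox · (W/L) = 5.025 mA/V².
Assume saturation: I_D = ½ k_n V_ov² = 0.5 × 5.025 × 1.25² = 3.91 mA, giving V_DS = V_DD − I_D R_D = 3.39 − 3.91 × 0.195 = 2.63 V.
V_DS = 2.63 V ≥ V_ov = 1.25 V, confirming saturation.

I_D = 3.91 mA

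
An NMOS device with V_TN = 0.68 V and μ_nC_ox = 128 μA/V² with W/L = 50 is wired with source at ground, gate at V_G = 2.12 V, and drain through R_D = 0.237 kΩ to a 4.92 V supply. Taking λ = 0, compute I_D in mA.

I_D = 6.64 mA

V_GS = V_G = 2.12 V, so V_ov = 2.12 − 0.68 = 1.44 V.
k_n = μ_nC_ox · (W/L) = 6.4 mA/V².
Assume saturation: I_D = ½ k_n V_ov² = 0.5 × 6.4 × 1.44² = 6.64 mA, giving V_DS = V_DD − I_D R_D = 4.92 − 6.64 × 0.237 = 3.35 V.
V_DS = 3.35 V ≥ V_ov = 1.44 V, confirming saturation.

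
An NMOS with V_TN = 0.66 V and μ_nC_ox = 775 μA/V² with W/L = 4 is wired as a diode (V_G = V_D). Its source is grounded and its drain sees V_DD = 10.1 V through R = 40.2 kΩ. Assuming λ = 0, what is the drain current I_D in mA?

I_D = 0.225 mA

With gate tied to drain, V_GS = V_DS ≥ V_GS − V_TN, so the device is in saturation.
k_n = μ_nC_ox · (W/L) = 3.1 mA/V².
KCL at the drain: ½ k_n (V_GS − V_TN)² = (V_DD − V_GS)/R.
Let x = V_GS − 0.66. Then 62.3 x² + x − 9.44 = 0, giving x = 0.381 V (positive root), so V_GS = 1.04 V.
I_D = (V_DD − V_GS)/R = (10.1 − 1.04) / 40.2 = 0.225 mA.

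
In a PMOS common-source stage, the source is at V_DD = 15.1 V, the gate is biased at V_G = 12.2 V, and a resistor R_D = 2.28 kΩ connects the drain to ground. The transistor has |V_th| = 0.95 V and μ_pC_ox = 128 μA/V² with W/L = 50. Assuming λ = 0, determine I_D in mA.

V_SG = V_DD − V_G = 15.1 − 12.2 = 2.9 V, so V_ov = 2.9 − 0.95 = 1.95 V.
k_p = μ_pC_ox · (W/L) = 6.4 mA/V².
Assume saturation: I_D = ½ k_p V_ov² = 0.5 × 6.4 × 1.95² = 12.2 mA, giving V_SD = V_DD − I_D R_D = 15.1 − 12.2 × 2.28 = -12.6 V.
But -12.6 V < V_ov = 1.95 V, so the device is actually in triode.
In triode I_D = k_p[V_ov V_SD − ½ V_SD²] and I_D = (V_DD − V_SD)/R_D. Equating: 7.3 V_SD² − 29.45 V_SD + 15.1 = 0, giving V_SD = 0.603 V (the root below V_ov).
I_D = (15.1 − 0.603) / 2.28 = 6.36 mA.

I_D = 6.36 mA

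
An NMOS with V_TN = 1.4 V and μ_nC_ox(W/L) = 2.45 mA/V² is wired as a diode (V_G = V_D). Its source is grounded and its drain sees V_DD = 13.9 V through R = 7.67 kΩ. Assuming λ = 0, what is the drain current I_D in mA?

With gate tied to drain, V_GS = V_DS ≥ V_GS − V_TN, so the device is in saturation.
KCL at the drain: ½ k_n (V_GS − V_TN)² = (V_DD − V_GS)/R.
Let x = V_GS − 1.4. Then 9.4 x² + x − 12.5 = 0, giving x = 1.1 V (positive root), so V_GS = 2.5 V.
I_D = (V_DD − V_GS)/R = (13.9 − 2.5) / 7.67 = 1.49 mA.

I_D = 1.49 mA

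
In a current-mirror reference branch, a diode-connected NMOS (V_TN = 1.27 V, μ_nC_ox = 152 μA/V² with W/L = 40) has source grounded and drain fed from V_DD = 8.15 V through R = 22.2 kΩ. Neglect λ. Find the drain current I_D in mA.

I_D = 0.296 mA

With gate tied to drain, V_GS = V_DS ≥ V_GS − V_TN, so the device is in saturation.
k_n = μ_nC_ox · (W/L) = 6.08 mA/V².
KCL at the drain: ½ k_n (V_GS − V_TN)² = (V_DD − V_GS)/R.
Let x = V_GS − 1.27. Then 67.5 x² + x − 6.88 = 0, giving x = 0.312 V (positive root), so V_GS = 1.58 V.
I_D = (V_DD − V_GS)/R = (8.15 − 1.58) / 22.2 = 0.296 mA.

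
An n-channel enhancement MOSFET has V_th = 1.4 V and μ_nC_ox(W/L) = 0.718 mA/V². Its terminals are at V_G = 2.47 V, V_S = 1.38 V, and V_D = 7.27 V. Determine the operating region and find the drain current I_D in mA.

V_GS = V_G − V_S = 2.47 − 1.38 = 1.09 V; V_DS = V_D − V_S = 7.27 − 1.38 = 5.89 V.
V_GS = 1.09 V < V_th = 1.4 V, so the transistor is in cutoff.

Cutoff; I_D = 0 mA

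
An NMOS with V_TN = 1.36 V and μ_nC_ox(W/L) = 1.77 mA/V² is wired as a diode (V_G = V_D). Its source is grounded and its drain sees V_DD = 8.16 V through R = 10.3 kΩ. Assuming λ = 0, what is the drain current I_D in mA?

With gate tied to drain, V_GS = V_DS ≥ V_GS − V_TN, so the device is in saturation.
KCL at the drain: ½ k_n (V_GS − V_TN)² = (V_DD − V_GS)/R.
Let x = V_GS − 1.36. Then 9.12 x² + x − 6.8 = 0, giving x = 0.811 V (positive root), so V_GS = 2.17 V.
I_D = (V_DD − V_GS)/R = (8.16 − 2.17) / 10.3 = 0.581 mA.

I_D = 0.581 mA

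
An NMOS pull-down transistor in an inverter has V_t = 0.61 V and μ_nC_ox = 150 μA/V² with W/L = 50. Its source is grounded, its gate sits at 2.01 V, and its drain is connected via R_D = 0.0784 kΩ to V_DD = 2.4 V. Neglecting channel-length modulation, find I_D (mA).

V_GS = V_G = 2.01 V, so V_ov = 2.01 − 0.61 = 1.4 V.
k_n = μ_nC_ox · (W/L) = 7.5 mA/V².
Assume saturation: I_D = ½ k_n V_ov² = 0.5 × 7.5 × 1.4² = 7.35 mA, giving V_DS = V_DD − I_D R_D = 2.4 − 7.35 × 0.0784 = 1.82 V.
V_DS = 1.82 V ≥ V_ov = 1.4 V, confirming saturation.

I_D = 7.35 mA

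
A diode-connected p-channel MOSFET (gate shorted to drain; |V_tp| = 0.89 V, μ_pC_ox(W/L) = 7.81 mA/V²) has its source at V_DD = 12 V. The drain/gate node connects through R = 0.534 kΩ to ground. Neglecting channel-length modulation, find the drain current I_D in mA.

I_D = 16.9 mA

With gate tied to drain, V_SG = V_SD ≥ V_SG − |V_tp|, so the device is in saturation.
KCL at the drain: ½ k_p (V_SG − |V_tp|)² = (V_DD − V_SG)/R.
Let x = V_SG − 0.89. Then 2.09 x² + x − 11.11 = 0, giving x = 2.08 V (positive root), so V_SG = 2.97 V.
I_D = (V_DD − V_SG)/R = (12 − 2.97) / 0.534 = 16.9 mA.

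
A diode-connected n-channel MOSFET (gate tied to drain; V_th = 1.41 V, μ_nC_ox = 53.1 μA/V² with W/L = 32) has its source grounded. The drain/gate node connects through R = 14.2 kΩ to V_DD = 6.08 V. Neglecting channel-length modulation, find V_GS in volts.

V_GS = 1.99 V

With gate tied to drain, V_GS = V_DS ≥ V_GS − V_th, so the device is in saturation.
k_n = μ_nC_ox · (W/L) = 1.699 mA/V².
KCL at the drain: ½ k_n (V_GS − V_th)² = (V_DD − V_GS)/R.
Let x = V_GS − 1.41. Then 12.1 x² + x − 4.67 = 0, giving x = 0.582 V (positive root), so V_GS = 1.99 V.
I_D = (V_DD − V_GS)/R = (6.08 − 1.99) / 14.2 = 0.288 mA.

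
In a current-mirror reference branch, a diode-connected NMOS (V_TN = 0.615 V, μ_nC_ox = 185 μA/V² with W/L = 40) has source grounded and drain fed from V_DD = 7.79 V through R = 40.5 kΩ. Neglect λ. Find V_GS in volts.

With gate tied to drain, V_GS = V_DS ≥ V_GS − V_TN, so the device is in saturation.
k_n = μ_nC_ox · (W/L) = 7.4 mA/V².
KCL at the drain: ½ k_n (V_GS − V_TN)² = (V_DD − V_GS)/R.
Let x = V_GS − 0.615. Then 150 x² + x − 7.175 = 0, giving x = 0.216 V (positive root), so V_GS = 0.831 V.
I_D = (V_DD − V_GS)/R = (7.79 − 0.831) / 40.5 = 0.172 mA.

V_GS = 0.831 V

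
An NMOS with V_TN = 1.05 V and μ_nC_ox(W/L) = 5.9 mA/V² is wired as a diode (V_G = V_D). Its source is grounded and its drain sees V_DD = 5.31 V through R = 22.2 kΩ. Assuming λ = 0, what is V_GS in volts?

With gate tied to drain, V_GS = V_DS ≥ V_GS − V_TN, so the device is in saturation.
KCL at the drain: ½ k_n (V_GS − V_TN)² = (V_DD − V_GS)/R.
Let x = V_GS − 1.05. Then 65.5 x² + x − 4.26 = 0, giving x = 0.248 V (positive root), so V_GS = 1.3 V.
I_D = (V_DD − V_GS)/R = (5.31 − 1.3) / 22.2 = 0.181 mA.

V_GS = 1.30 V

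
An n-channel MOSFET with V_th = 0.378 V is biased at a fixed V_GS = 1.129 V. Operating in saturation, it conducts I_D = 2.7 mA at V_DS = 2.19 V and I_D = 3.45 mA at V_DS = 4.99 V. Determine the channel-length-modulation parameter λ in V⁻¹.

With V_GS fixed, I_D ∝ (1 + λ V_DS) in saturation, so I_D2/I_D1 = (1 + λ V_DS2)/(1 + λ V_DS1).
3.45/2.7 = 1.278 = (1 + 4.99 λ)/(1 + 2.19 λ).
Solving: λ (I_D1 V_DS2 − I_D2 V_DS1) = I_D2 − I_D1, so λ = (3.45 − 2.7) / (2.7 × 4.99 − 3.45 × 2.19) = 0.75 / 5.92 = 0.127 V⁻¹.

λ = 0.127 V⁻¹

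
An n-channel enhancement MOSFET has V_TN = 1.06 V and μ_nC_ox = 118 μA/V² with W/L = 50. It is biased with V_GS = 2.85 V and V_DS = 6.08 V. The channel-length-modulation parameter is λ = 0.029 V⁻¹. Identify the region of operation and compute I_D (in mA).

k_n = μ_nC_ox · (W/L) = 5.9 mA/V².
V_ov = V_GS − V_TN = 2.85 − 1.06 = 1.79 V.
Since V_DS = 6.08 V ≥ V_ov = 1.79 V, the device is in saturation.
I_D = ½ k_n V_ov² (1 + λ V_DS) = 0.5 × 5.9 × 1.79² × (1 + 0.029 × 6.08) = 11.1 mA.

Saturation; I_D = 11.1 mA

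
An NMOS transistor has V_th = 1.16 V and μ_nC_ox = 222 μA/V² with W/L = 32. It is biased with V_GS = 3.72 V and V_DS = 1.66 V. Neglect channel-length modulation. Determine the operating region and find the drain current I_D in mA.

k_n = μ_nC_ox · (W/L) = 7.104 mA/V².
V_ov = V_GS − V_th = 3.72 − 1.16 = 2.56 V.
Since V_DS = 1.66 V < V_ov = 2.56 V, the device is in the triode region.
I_D = k_n [V_ov · V_DS − ½ V_DS²] = 7.104 × [2.56 × 1.66 − 0.5 × 1.66²] = 20.4 mA.

Triode; I_D = 20.4 mA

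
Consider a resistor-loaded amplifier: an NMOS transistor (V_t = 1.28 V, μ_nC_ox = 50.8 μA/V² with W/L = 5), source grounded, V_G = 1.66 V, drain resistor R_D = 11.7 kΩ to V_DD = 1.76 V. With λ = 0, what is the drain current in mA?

I_D = 0.0183 mA

V_GS = V_G = 1.66 V, so V_ov = 1.66 − 1.28 = 0.38 V.
k_n = μ_nC_ox · (W/L) = 0.254 mA/V².
Assume saturation: I_D = ½ k_n V_ov² = 0.5 × 0.254 × 0.38² = 0.0183 mA, giving V_DS = V_DD − I_D R_D = 1.76 − 0.0183 × 11.7 = 1.55 V.
V_DS = 1.55 V ≥ V_ov = 0.38 V, confirming saturation.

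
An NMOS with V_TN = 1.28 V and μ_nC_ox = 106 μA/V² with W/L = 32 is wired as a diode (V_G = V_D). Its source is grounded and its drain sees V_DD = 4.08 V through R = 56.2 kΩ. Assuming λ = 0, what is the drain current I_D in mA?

I_D = 0.0469 mA

With gate tied to drain, V_GS = V_DS ≥ V_GS − V_TN, so the device is in saturation.
k_n = μ_nC_ox · (W/L) = 3.392 mA/V².
KCL at the drain: ½ k_n (V_GS − V_TN)² = (V_DD − V_GS)/R.
Let x = V_GS − 1.28. Then 95.3 x² + x − 2.8 = 0, giving x = 0.166 V (positive root), so V_GS = 1.45 V.
I_D = (V_DD − V_GS)/R = (4.08 − 1.45) / 56.2 = 0.0469 mA.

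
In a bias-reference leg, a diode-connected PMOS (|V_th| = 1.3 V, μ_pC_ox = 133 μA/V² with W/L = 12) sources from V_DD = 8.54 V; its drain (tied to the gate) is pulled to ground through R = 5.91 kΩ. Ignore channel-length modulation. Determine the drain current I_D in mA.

With gate tied to drain, V_SG = V_SD ≥ V_SG − |V_th|, so the device is in saturation.
k_p = μ_pC_ox · (W/L) = 1.596 mA/V².
KCL at the drain: ½ k_p (V_SG − |V_th|)² = (V_DD − V_SG)/R.
Let x = V_SG − 1.3. Then 4.72 x² + x − 7.24 = 0, giving x = 1.14 V (positive root), so V_SG = 2.44 V.
I_D = (V_DD − V_SG)/R = (8.54 − 2.44) / 5.91 = 1.03 mA.

I_D = 1.03 mA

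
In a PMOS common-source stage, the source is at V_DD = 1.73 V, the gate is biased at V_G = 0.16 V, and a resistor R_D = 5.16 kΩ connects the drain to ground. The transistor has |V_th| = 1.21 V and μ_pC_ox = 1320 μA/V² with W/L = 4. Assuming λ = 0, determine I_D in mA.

I_D = 0.292 mA

V_SG = V_DD − V_G = 1.73 − 0.16 = 1.57 V, so V_ov = 1.57 − 1.21 = 0.36 V.
k_p = μ_pC_ox · (W/L) = 5.28 mA/V².
Assume saturation: I_D = ½ k_p V_ov² = 0.5 × 5.28 × 0.36² = 0.342 mA, giving V_SD = V_DD − I_D R_D = 1.73 − 0.342 × 5.16 = -0.0355 V.
But -0.0355 V < V_ov = 0.36 V, so the device is actually in triode.
In triode I_D = k_p[V_ov V_SD − ½ V_SD²] and I_D = (V_DD − V_SD)/R_D. Equating: 13.6 V_SD² − 10.81 V_SD + 1.73 = 0, giving V_SD = 0.222 V (the root below V_ov).
I_D = (1.73 − 0.222) / 5.16 = 0.292 mA.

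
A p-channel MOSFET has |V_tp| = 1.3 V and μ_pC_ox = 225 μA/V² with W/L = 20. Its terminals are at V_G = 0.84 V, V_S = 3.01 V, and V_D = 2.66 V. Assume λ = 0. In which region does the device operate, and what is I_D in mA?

V_SG = V_S − V_G = 3.01 − 0.84 = 2.17 V; V_SD = V_S − V_D = 3.01 − 2.66 = 0.35 V.
k_p = μ_pC_ox · (W/L) = 4.5 mA/V².
V_ov = V_SG − |V_tp| = 2.17 − 1.3 = 0.87 V.
Since V_SD = 0.35 V < V_ov = 0.87 V, the device is in the triode region.
I_D = k_p [V_ov · V_SD − ½ V_SD²] = 4.5 × [0.87 × 0.35 − 0.5 × 0.35²] = 1.09 mA.

Triode; I_D = 1.09 mA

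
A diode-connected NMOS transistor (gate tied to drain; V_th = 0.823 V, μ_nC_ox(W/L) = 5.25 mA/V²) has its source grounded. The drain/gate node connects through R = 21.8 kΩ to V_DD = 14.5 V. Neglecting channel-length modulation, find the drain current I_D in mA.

With gate tied to drain, V_GS = V_DS ≥ V_GS − V_th, so the device is in saturation.
KCL at the drain: ½ k_n (V_GS − V_th)² = (V_DD − V_GS)/R.
Let x = V_GS − 0.823. Then 57.2 x² + x − 13.68 = 0, giving x = 0.48 V (positive root), so V_GS = 1.3 V.
I_D = (V_DD − V_GS)/R = (14.5 − 1.3) / 21.8 = 0.605 mA.

I_D = 0.605 mA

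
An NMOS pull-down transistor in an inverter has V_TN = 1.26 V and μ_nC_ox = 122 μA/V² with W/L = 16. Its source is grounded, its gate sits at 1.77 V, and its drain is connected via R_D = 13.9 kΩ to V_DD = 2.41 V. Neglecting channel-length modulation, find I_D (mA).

I_D = 0.159 mA

V_GS = V_G = 1.77 V, so V_ov = 1.77 − 1.26 = 0.51 V.
k_n = μ_nC_ox · (W/L) = 1.952 mA/V².
Assume saturation: I_D = ½ k_n V_ov² = 0.5 × 1.952 × 0.51² = 0.254 mA, giving V_DS = V_DD − I_D R_D = 2.41 − 0.254 × 13.9 = -1.12 V.
But -1.12 V < V_ov = 0.51 V, so the device is actually in triode.
In triode I_D = k_n[V_ov V_DS − ½ V_DS²] and I_D = (V_DD − V_DS)/R_D. Equating: 13.6 V_DS² − 14.84 V_DS + 2.41 = 0, giving V_DS = 0.198 V (the root below V_ov).
I_D = (2.41 − 0.198) / 13.9 = 0.159 mA.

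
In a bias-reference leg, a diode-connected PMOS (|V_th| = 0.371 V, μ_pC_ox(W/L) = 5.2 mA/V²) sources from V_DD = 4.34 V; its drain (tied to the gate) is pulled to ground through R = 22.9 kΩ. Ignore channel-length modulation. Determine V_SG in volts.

V_SG = 0.621 V

With gate tied to drain, V_SG = V_SD ≥ V_SG − |V_th|, so the device is in saturation.
KCL at the drain: ½ k_p (V_SG − |V_th|)² = (V_DD − V_SG)/R.
Let x = V_SG − 0.371. Then 59.5 x² + x − 3.969 = 0, giving x = 0.25 V (positive root), so V_SG = 0.621 V.
I_D = (V_DD − V_SG)/R = (4.34 − 0.621) / 22.9 = 0.162 mA.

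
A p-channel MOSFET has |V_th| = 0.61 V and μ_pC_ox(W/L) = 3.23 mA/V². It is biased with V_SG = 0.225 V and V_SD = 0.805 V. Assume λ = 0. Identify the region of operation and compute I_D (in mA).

Cutoff; I_D = 0 mA

V_SG = 0.225 V < |V_th| = 0.61 V, so the transistor is in cutoff.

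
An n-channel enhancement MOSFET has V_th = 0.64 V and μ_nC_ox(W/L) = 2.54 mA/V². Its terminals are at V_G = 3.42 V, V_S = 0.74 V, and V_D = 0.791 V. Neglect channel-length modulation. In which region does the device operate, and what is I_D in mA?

V_GS = V_G − V_S = 3.42 − 0.74 = 2.68 V; V_DS = V_D − V_S = 0.791 − 0.74 = 0.051 V.
V_ov = V_GS − V_th = 2.68 − 0.64 = 2.04 V.
Since V_DS = 0.051 V < V_ov = 2.04 V, the device is in the triode region.
I_D = k_n [V_ov · V_DS − ½ V_DS²] = 2.54 × [2.04 × 0.051 − 0.5 × 0.051²] = 0.261 mA.

Triode; I_D = 0.261 mA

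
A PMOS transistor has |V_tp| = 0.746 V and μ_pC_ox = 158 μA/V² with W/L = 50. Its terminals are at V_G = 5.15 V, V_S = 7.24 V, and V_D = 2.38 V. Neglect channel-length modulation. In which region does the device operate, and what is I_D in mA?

Saturation; I_D = 7.14 mA

V_SG = V_S − V_G = 7.24 − 5.15 = 2.09 V; V_SD = V_S − V_D = 7.24 − 2.38 = 4.86 V.
k_p = μ_pC_ox · (W/L) = 7.9 mA/V².
V_ov = V_SG − |V_tp| = 2.09 − 0.746 = 1.34 V.
Since V_SD = 4.86 V ≥ V_ov = 1.34 V, the device is in saturation.
I_D = ½ k_p V_ov² = 0.5 × 7.9 × 1.34² = 7.14 mA.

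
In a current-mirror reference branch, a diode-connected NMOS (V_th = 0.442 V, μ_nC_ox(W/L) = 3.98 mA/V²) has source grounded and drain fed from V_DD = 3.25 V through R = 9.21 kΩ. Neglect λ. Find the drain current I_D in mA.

With gate tied to drain, V_GS = V_DS ≥ V_GS − V_th, so the device is in saturation.
KCL at the drain: ½ k_n (V_GS − V_th)² = (V_DD − V_GS)/R.
Let x = V_GS − 0.442. Then 18.3 x² + x − 2.808 = 0, giving x = 0.365 V (positive root), so V_GS = 0.807 V.
I_D = (V_DD − V_GS)/R = (3.25 − 0.807) / 9.21 = 0.265 mA.

I_D = 0.265 mA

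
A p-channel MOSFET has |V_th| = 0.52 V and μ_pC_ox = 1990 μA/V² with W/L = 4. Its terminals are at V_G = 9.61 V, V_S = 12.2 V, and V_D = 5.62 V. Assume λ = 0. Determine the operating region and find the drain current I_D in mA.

Saturation; I_D = 17.1 mA

V_SG = V_S − V_G = 12.2 − 9.61 = 2.59 V; V_SD = V_S − V_D = 12.2 − 5.62 = 6.58 V.
k_p = μ_pC_ox · (W/L) = 7.96 mA/V².
V_ov = V_SG − |V_th| = 2.59 − 0.52 = 2.07 V.
Since V_SD = 6.58 V ≥ V_ov = 2.07 V, the device is in saturation.
I_D = ½ k_p V_ov² = 0.5 × 7.96 × 2.07² = 17.1 mA.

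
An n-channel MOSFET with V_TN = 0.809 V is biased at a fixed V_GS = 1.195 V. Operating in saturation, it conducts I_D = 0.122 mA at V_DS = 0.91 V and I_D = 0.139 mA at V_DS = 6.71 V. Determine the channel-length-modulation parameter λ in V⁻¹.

With V_GS fixed, I_D ∝ (1 + λ V_DS) in saturation, so I_D2/I_D1 = (1 + λ V_DS2)/(1 + λ V_DS1).
0.139/0.122 = 1.139 = (1 + 6.71 λ)/(1 + 0.91 λ).
Solving: λ (I_D1 V_DS2 − I_D2 V_DS1) = I_D2 − I_D1, so λ = (0.139 − 0.122) / (0.122 × 6.71 − 0.139 × 0.91) = 0.017 / 0.692 = 0.0246 V⁻¹.

λ = 0.0246 V⁻¹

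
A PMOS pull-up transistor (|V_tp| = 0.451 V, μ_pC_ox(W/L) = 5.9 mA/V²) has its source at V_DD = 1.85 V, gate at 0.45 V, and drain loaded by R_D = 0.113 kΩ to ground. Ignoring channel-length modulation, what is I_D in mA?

V_SG = V_DD − V_G = 1.85 − 0.45 = 1.4 V, so V_ov = 1.4 − 0.451 = 0.949 V.
Assume saturation: I_D = ½ k_p V_ov² = 0.5 × 5.9 × 0.949² = 2.66 mA, giving V_SD = V_DD − I_D R_D = 1.85 − 2.66 × 0.113 = 1.55 V.
V_SD = 1.55 V ≥ V_ov = 0.949 V, confirming saturation.

I_D = 2.66 mA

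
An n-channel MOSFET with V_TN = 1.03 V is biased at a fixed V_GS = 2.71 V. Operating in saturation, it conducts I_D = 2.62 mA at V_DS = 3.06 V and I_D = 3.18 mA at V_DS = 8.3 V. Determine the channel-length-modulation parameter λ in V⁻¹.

With V_GS fixed, I_D ∝ (1 + λ V_DS) in saturation, so I_D2/I_D1 = (1 + λ V_DS2)/(1 + λ V_DS1).
3.18/2.62 = 1.214 = (1 + 8.3 λ)/(1 + 3.06 λ).
Solving: λ (I_D1 V_DS2 − I_D2 V_DS1) = I_D2 − I_D1, so λ = (3.18 − 2.62) / (2.62 × 8.3 − 3.18 × 3.06) = 0.56 / 12 = 0.0466 V⁻¹.

λ = 0.0466 V⁻¹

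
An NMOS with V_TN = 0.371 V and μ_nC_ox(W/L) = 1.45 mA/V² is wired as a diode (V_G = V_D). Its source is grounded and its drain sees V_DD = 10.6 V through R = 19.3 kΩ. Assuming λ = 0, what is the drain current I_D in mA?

I_D = 0.488 mA

With gate tied to drain, V_GS = V_DS ≥ V_GS − V_TN, so the device is in saturation.
KCL at the drain: ½ k_n (V_GS − V_TN)² = (V_DD − V_GS)/R.
Let x = V_GS − 0.371. Then 14 x² + x − 10.23 = 0, giving x = 0.82 V (positive root), so V_GS = 1.19 V.
I_D = (V_DD − V_GS)/R = (10.6 − 1.19) / 19.3 = 0.488 mA.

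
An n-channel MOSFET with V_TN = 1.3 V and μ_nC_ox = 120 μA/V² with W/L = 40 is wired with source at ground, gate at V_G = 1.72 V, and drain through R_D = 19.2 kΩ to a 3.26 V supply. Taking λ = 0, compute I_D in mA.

V_GS = V_G = 1.72 V, so V_ov = 1.72 − 1.3 = 0.42 V.
k_n = μ_nC_ox · (W/L) = 4.8 mA/V².
Assume saturation: I_D = ½ k_n V_ov² = 0.5 × 4.8 × 0.42² = 0.423 mA, giving V_DS = V_DD − I_D R_D = 3.26 − 0.423 × 19.2 = -4.87 V.
But -4.87 V < V_ov = 0.42 V, so the device is actually in triode.
In triode I_D = k_n[V_ov V_DS − ½ V_DS²] and I_D = (V_DD − V_DS)/R_D. Equating: 46.1 V_DS² − 39.71 V_DS + 3.26 = 0, giving V_DS = 0.0919 V (the root below V_ov).
I_D = (3.26 − 0.0919) / 19.2 = 0.165 mA.

I_D = 0.165 mA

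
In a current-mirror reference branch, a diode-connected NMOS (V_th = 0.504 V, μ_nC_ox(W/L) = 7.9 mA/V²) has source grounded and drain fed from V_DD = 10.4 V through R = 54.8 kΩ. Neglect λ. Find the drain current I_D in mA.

I_D = 0.177 mA

With gate tied to drain, V_GS = V_DS ≥ V_GS − V_th, so the device is in saturation.
KCL at the drain: ½ k_n (V_GS − V_th)² = (V_DD − V_GS)/R.
Let x = V_GS − 0.504. Then 216 x² + x − 9.896 = 0, giving x = 0.212 V (positive root), so V_GS = 0.716 V.
I_D = (V_DD − V_GS)/R = (10.4 − 0.716) / 54.8 = 0.177 mA.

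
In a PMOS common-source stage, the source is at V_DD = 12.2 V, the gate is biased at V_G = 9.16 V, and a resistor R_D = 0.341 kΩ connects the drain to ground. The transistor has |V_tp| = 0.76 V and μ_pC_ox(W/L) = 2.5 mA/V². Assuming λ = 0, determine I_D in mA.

I_D = 6.50 mA

V_SG = V_DD − V_G = 12.2 − 9.16 = 3.04 V, so V_ov = 3.04 − 0.76 = 2.28 V.
Assume saturation: I_D = ½ k_p V_ov² = 0.5 × 2.5 × 2.28² = 6.5 mA, giving V_SD = V_DD − I_D R_D = 12.2 − 6.5 × 0.341 = 9.98 V.
V_SD = 9.98 V ≥ V_ov = 2.28 V, confirming saturation.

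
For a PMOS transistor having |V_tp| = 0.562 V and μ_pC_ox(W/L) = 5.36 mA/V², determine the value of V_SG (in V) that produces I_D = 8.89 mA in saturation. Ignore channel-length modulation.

V_SG = 2.38 V

In saturation I_D = ½ k_p (V_SG − |V_tp|)², so V_SG − |V_tp| = √(2 I_D / k_p) = √(2 × 8.89 / 5.36) = 1.82 V.
V_SG = 0.562 + 1.82 = 2.38 V.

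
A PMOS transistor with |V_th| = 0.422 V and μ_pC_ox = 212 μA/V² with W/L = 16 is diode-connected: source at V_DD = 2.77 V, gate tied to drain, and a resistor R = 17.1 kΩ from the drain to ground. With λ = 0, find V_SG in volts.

V_SG = 0.690 V

With gate tied to drain, V_SG = V_SD ≥ V_SG − |V_th|, so the device is in saturation.
k_p = μ_pC_ox · (W/L) = 3.392 mA/V².
KCL at the drain: ½ k_p (V_SG − |V_th|)² = (V_DD − V_SG)/R.
Let x = V_SG − 0.422. Then 29 x² + x − 2.348 = 0, giving x = 0.268 V (positive root), so V_SG = 0.69 V.
I_D = (V_DD − V_SG)/R = (2.77 − 0.69) / 17.1 = 0.122 mA.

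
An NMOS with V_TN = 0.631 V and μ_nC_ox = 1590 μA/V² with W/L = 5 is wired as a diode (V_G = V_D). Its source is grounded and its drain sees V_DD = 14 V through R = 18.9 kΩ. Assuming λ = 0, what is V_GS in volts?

With gate tied to drain, V_GS = V_DS ≥ V_GS − V_TN, so the device is in saturation.
k_n = μ_nC_ox · (W/L) = 7.95 mA/V².
KCL at the drain: ½ k_n (V_GS − V_TN)² = (V_DD − V_GS)/R.
Let x = V_GS − 0.631. Then 75.1 x² + x − 13.37 = 0, giving x = 0.415 V (positive root), so V_GS = 1.05 V.
I_D = (V_DD − V_GS)/R = (14 − 1.05) / 18.9 = 0.685 mA.

V_GS = 1.05 V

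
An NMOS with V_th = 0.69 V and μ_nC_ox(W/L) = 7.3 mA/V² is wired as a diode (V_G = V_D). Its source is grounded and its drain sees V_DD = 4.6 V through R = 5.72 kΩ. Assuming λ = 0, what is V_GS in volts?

V_GS = 1.10 V

With gate tied to drain, V_GS = V_DS ≥ V_GS − V_th, so the device is in saturation.
KCL at the drain: ½ k_n (V_GS − V_th)² = (V_DD − V_GS)/R.
Let x = V_GS − 0.69. Then 20.9 x² + x − 3.91 = 0, giving x = 0.409 V (positive root), so V_GS = 1.1 V.
I_D = (V_DD − V_GS)/R = (4.6 − 1.1) / 5.72 = 0.612 mA.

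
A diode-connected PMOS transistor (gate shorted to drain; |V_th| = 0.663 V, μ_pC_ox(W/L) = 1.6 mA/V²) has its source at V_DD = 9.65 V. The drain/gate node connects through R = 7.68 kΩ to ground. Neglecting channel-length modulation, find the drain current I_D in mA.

I_D = 1.02 mA

With gate tied to drain, V_SG = V_SD ≥ V_SG − |V_th|, so the device is in saturation.
KCL at the drain: ½ k_p (V_SG − |V_th|)² = (V_DD − V_SG)/R.
Let x = V_SG − 0.663. Then 6.14 x² + x − 8.987 = 0, giving x = 1.13 V (positive root), so V_SG = 1.79 V.
I_D = (V_DD − V_SG)/R = (9.65 − 1.79) / 7.68 = 1.02 mA.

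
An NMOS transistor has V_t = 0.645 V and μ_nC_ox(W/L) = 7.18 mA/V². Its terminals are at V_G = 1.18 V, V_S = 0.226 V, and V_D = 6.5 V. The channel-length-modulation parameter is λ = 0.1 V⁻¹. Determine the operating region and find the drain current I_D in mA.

Saturation; I_D = 0.558 mA

V_GS = V_G − V_S = 1.18 − 0.226 = 0.954 V; V_DS = V_D − V_S = 6.5 − 0.226 = 6.27 V.
V_ov = V_GS − V_t = 0.954 − 0.645 = 0.309 V.
Since V_DS = 6.27 V ≥ V_ov = 0.309 V, the device is in saturation.
I_D = ½ k_n V_ov² (1 + λ V_DS) = 0.5 × 7.18 × 0.309² × (1 + 0.1 × 6.27) = 0.558 mA.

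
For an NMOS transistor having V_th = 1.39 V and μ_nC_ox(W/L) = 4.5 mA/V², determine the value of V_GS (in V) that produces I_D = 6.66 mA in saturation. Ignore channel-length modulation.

In saturation I_D = ½ k_n (V_GS − V_th)², so V_GS − V_th = √(2 I_D / k_n) = √(2 × 6.66 / 4.5) = 1.72 V.
V_GS = 1.39 + 1.72 = 3.11 V.

V_GS = 3.11 V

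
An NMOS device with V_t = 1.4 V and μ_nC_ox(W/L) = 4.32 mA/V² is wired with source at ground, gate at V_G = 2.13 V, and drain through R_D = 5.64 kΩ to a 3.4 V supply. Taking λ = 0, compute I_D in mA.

V_GS = V_G = 2.13 V, so V_ov = 2.13 − 1.4 = 0.73 V.
Assume saturation: I_D = ½ k_n V_ov² = 0.5 × 4.32 × 0.73² = 1.15 mA, giving V_DS = V_DD − I_D R_D = 3.4 − 1.15 × 5.64 = -3.09 V.
But -3.09 V < V_ov = 0.73 V, so the device is actually in triode.
In triode I_D = k_n[V_ov V_DS − ½ V_DS²] and I_D = (V_DD − V_DS)/R_D. Equating: 12.2 V_DS² − 18.79 V_DS + 3.4 = 0, giving V_DS = 0.209 V (the root below V_ov).
I_D = (3.4 − 0.209) / 5.64 = 0.566 mA.

I_D = 0.566 mA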